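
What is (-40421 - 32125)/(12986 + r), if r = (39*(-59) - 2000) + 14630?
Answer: -72546/23315 ≈ -3.1116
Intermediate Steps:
r = 10329 (r = (-2301 - 2000) + 14630 = -4301 + 14630 = 10329)
(-40421 - 32125)/(12986 + r) = (-40421 - 32125)/(12986 + 10329) = -72546/23315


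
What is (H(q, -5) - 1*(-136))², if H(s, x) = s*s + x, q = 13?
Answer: 90000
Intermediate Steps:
H(s, x) = x + s² (H(s, x) = s² + x = x + s²)
(H(q, -5) - 1*(-136))² = ((-5 + 13²) - 1*(-136))² = ((-5 + 169) + 136)² = (164 + 136)² = 300² = 90000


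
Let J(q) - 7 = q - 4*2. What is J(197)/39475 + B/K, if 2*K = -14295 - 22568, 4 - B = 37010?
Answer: 2928848848/1455166925 ≈ 2.0127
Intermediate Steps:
B = -37006 (B = 4 - 1*37010 = 4 - 37010 = -37006)
K = -36863/2 (K = (-14295 - 22568)/2 = (1/2)*(-36863) = -36863/2 ≈ -18432.)
J(q) = -1 + q (J(q) = 7 + (q - 4*2) = 7 + (q - 8) = 7 + (-8 + q) = -1 + q)
J(197)/39475 + B/K = (-1 + 197)/39475 - 37006/(-36863/2) = 196*(1/39475) - 37006*(-2/36863) = 196/39475 + 74012/36863 = 2928848848/1455166925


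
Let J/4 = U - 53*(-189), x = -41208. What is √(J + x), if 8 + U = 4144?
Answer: 2*√3851 ≈ 124.11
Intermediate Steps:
U = 4136 (U = -8 + 4144 = 4136)
J = 56612 (J = 4*(4136 - 53*(-189)) = 4*(4136 + 10017) = 4*14153 = 56612)
√(J + x) = √(56612 - 41208) = √15404 = 2*√3851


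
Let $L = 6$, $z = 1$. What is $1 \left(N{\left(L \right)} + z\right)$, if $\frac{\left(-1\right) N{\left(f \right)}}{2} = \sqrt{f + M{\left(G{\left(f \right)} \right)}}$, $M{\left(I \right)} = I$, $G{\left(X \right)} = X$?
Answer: $1 - 4 \sqrt{3} \approx -5.9282$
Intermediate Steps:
$N{\left(f \right)} = - 2 \sqrt{2} \sqrt{f}$ ($N{\left(f \right)} = - 2 \sqrt{f + f} = - 2 \sqrt{2 f} = - 2 \sqrt{2} \sqrt{f}$)
$1 \left(N{\left(L \right)} + z\right) = 1 \left(- 2 \sqrt{2} \sqrt{6} + 1\right) = 1 \left(- 4 \sqrt{3} + 1\right) = 1 \left(1 - 4 \sqrt{3}\right) = 1 - 4 \sqrt{3}$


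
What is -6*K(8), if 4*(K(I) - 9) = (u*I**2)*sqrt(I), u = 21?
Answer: -54 - 4032*sqrt(2) ≈ -5756.1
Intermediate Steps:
K(I) = 9 + 21*I**(5/2)/4 (K(I) = 9 + ((21*I**2)*sqrt(I))/4 = 9 + (21*I**(5/2))/4 = 9 + 21*I**(5/2)/4)
-6*K(8) = -6*(9 + 21*8**(5/2)/4) = -6*(9 + 21*(128*sqrt(2))/4) = -6*(9 + 672*sqrt(2)) = -54 - 4032*sqrt(2)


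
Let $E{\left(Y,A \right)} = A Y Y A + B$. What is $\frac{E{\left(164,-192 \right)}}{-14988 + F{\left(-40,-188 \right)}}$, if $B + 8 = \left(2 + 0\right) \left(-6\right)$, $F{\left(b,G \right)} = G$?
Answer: $- \frac{247873531}{3794} \approx -65333.0$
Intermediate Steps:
$B = -20$ ($B = -8 + \left(2 + 0\right) \left(-6\right) = -8 + 2 \left(-6\right) = -8 - 12 = -20$)
$E{\left(Y,A \right)} = -20 + A^{2} Y^{2}$ ($E{\left(Y,A \right)} = A Y Y A - 20 = A Y^{2} A - 20 = A^{2} Y^{2} - 20 = -20 + A^{2} Y^{2}$)
$\frac{E{\left(164,-192 \right)}}{-14988 + F{\left(-40,-188 \right)}} = \frac{-20 + \left(-192\right)^{2} \cdot 164^{2}}{-14988 - 188} = \frac{-20 + 36864 \cdot 26896}{-15176} = \left(-20 + 991494144\right) \left(- \frac{1}{15176}\right) = 991494124 \left(- \frac{1}{15176}\right) = - \frac{247873531}{3794}$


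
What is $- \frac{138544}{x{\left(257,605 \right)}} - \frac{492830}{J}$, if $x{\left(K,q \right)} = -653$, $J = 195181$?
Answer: $\frac{26719338474}{127453193} \approx 209.64$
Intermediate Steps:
$- \frac{138544}{x{\left(257,605 \right)}} - \frac{492830}{J} = - \frac{138544}{-653} - \frac{492830}{195181} = \left(-138544\right) \left(- \frac{1}{653}\right) - \frac{492830}{195181} = \frac{138544}{653} - \frac{492830}{195181} = \frac{26719338474}{127453193}$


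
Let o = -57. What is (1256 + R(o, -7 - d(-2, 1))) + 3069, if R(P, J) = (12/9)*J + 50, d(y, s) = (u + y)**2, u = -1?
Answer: 13061/3 ≈ 4353.7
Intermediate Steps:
d(y, s) = (-1 + y)**2
R(P, J) = 50 + 4*J/3 (R(P, J) = (12*(1/9))*J + 50 = 4*J/3 + 50 = 50 + 4*J/3)
(1256 + R(o, -7 - d(-2, 1))) + 3069 = (1256 + (50 + 4*(-7 - (-1 - 2)**2)/3)) + 3069 = (1256 + (50 + 4*(-7 - 1*(-3)**2)/3)) + 3069 = (1256 + (50 + 4*(-7 - 1*9)/3)) + 3069 = (1256 + (50 + 4*(-7 - 9)/3)) + 3069 = (1256 + (50 + (4/3)*(-16))) + 3069 = (1256 + (50 - 64/3)) + 3069 = (1256 + 86/3) + 3069 = 3854/3 + 3069 = 13061/3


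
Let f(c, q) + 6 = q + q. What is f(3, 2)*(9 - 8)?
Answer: -2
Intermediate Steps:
f(c, q) = -6 + 2*q (f(c, q) = -6 + (q + q) = -6 + 2*q)
f(3, 2)*(9 - 8) = (-6 + 2*2)*(9 - 8) = (-6 + 4)*1 = -2*1 = -2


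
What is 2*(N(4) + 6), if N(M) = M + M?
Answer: 28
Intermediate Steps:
N(M) = 2*M
2*(N(4) + 6) = 2*(2*4 + 6) = 2*(8 + 6) = 2*14 = 28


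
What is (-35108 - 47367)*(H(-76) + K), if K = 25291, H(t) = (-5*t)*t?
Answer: 296002775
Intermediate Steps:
H(t) = -5*t**2
(-35108 - 47367)*(H(-76) + K) = (-35108 - 47367)*(-5*(-76)**2 + 25291) = -82475*(-5*5776 + 25291) = -82475*(-28880 + 25291) = -82475*(-3589) = 296002775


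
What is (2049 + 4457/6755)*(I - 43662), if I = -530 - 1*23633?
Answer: -187813556380/1351 ≈ -1.3902e+8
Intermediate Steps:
I = -24163 (I = -530 - 23633 = -24163)
(2049 + 4457/6755)*(I - 43662) = (2049 + 4457/6755)*(-24163 - 43662) = (2049 + 4457*(1/6755))*(-67825) = (2049 + 4457/6755)*(-67825) = (13845452/6755)*(-67825) = -187813556380/1351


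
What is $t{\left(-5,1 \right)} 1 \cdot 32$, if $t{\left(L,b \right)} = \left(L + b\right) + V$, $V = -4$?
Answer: $-256$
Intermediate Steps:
$t{\left(L,b \right)} = -4 + L + b$ ($t{\left(L,b \right)} = \left(L + b\right) - 4 = -4 + L + b$)
$t{\left(-5,1 \right)} 1 \cdot 32 = \left(-4 - 5 + 1\right) 1 \cdot 32 = \left(-8\right) 1 \cdot 32 = \left(-8\right) 32 = -256$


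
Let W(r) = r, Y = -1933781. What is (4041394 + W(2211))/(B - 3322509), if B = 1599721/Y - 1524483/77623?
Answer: -606968897261159615/498731217959913973 ≈ -1.2170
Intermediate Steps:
B = -3072191403406/150105882563 (B = 1599721/(-1933781) - 1524483/77623 = 1599721*(-1/1933781) - 1524483*1/77623 = -1599721/1933781 - 1524483/77623 = -3072191403406/150105882563 ≈ -20.467)
(4041394 + W(2211))/(B - 3322509) = (4041394 + 2211)/(-3072191403406/150105882563 - 3322509) = 4043605/(-498731217959913973/150105882563) = 4043605*(-150105882563/498731217959913973) = -606968897261159615/498731217959913973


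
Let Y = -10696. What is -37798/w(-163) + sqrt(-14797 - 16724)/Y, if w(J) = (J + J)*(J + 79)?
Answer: -18899/13692 - I*sqrt(31521)/10696 ≈ -1.3803 - 0.016599*I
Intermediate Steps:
w(J) = 2*J*(79 + J) (w(J) = (2*J)*(79 + J) = 2*J*(79 + J))
-37798/w(-163) + sqrt(-14797 - 16724)/Y = -37798*(-1/(326*(79 - 163))) + sqrt(-14797 - 16724)/(-10696) = -37798/(2*(-163)*(-84)) + sqrt(-31521)*(-1/10696) = -37798/27384 + (I*sqrt(31521))*(-1/10696) = -37798*1/27384 - I*sqrt(31521)/10696 = -18899/13692 - I*sqrt(31521)/10696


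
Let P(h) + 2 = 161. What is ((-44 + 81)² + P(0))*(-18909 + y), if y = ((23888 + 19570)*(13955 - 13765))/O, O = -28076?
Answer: -205953811728/7019 ≈ -2.9342e+7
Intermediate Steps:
P(h) = 159 (P(h) = -2 + 161 = 159)
y = -2064255/7019 (y = ((23888 + 19570)*(13955 - 13765))/(-28076) = (43458*190)*(-1/28076) = 8257020*(-1/28076) = -2064255/7019 ≈ -294.10)
((-44 + 81)² + P(0))*(-18909 + y) = ((-44 + 81)² + 159)*(-18909 - 2064255/7019) = (37² + 159)*(-134786526/7019) = (1369 + 159)*(-134786526/7019) = 1528*(-134786526/7019) = -205953811728/7019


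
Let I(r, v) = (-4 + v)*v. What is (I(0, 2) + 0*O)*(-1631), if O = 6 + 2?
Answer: 6524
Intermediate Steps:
I(r, v) = v*(-4 + v)
O = 8
(I(0, 2) + 0*O)*(-1631) = (2*(-4 + 2) + 0*8)*(-1631) = (2*(-2) + 0)*(-1631) = (-4 + 0)*(-1631) = -4*(-1631) = 6524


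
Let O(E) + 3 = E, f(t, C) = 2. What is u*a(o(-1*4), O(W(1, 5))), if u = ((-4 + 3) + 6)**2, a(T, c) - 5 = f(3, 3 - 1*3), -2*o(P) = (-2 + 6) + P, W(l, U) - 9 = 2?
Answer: 175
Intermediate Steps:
W(l, U) = 11 (W(l, U) = 9 + 2 = 11)
O(E) = -3 + E
o(P) = -2 - P/2 (o(P) = -((-2 + 6) + P)/2 = -(4 + P)/2 = -2 - P/2)
a(T, c) = 7 (a(T, c) = 5 + 2 = 7)
u = 25 (u = (-1 + 6)**2 = 5**2 = 25)
u*a(o(-1*4), O(W(1, 5))) = 25*7 = 175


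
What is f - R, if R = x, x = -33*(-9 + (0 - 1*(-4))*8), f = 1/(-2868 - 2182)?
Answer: 3832949/5050 ≈ 759.00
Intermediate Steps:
f = -1/5050 (f = 1/(-5050) = -1/5050 ≈ -0.00019802)
x = -759 (x = -33*(-9 + (0 + 4)*8) = -33*(-9 + 4*8) = -33*(-9 + 32) = -33*23 = -759)
R = -759
f - R = -1/5050 - 1*(-759) = -1/5050 + 759 = 3832949/5050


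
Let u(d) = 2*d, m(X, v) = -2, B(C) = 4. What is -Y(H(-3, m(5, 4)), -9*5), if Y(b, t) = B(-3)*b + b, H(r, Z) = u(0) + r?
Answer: 15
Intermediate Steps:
H(r, Z) = r (H(r, Z) = 2*0 + r = 0 + r = r)
Y(b, t) = 5*b (Y(b, t) = 4*b + b = 5*b)
-Y(H(-3, m(5, 4)), -9*5) = -5*(-3) = -1*(-15) = 15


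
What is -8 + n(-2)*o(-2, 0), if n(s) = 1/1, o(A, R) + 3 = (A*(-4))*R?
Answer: -11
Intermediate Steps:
o(A, R) = -3 - 4*A*R (o(A, R) = -3 + (A*(-4))*R = -3 + (-4*A)*R = -3 - 4*A*R)
n(s) = 1
-8 + n(-2)*o(-2, 0) = -8 + 1*(-3 - 4*(-2)*0) = -8 + 1*(-3 + 0) = -8 + 1*(-3) = -8 - 3 = -11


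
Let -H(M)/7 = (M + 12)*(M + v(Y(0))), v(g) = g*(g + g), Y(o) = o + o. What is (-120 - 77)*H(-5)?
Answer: -48265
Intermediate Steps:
Y(o) = 2*o
v(g) = 2*g**2 (v(g) = g*(2*g) = 2*g**2)
H(M) = -7*M*(12 + M) (H(M) = -7*(M + 12)*(M + 2*(2*0)**2) = -7*(12 + M)*(M + 2*0**2) = -7*(12 + M)*(M + 2*0) = -7*(12 + M)*(M + 0) = -7*(12 + M)*M = -7*M*(12 + M))
(-120 - 77)*H(-5) = (-120 - 77)*(7*(-5)*(-12 - 1*(-5))) = -1379*(-5)*(-12 + 5) = -1379*(-5)*(-7) = -197*245 = -48265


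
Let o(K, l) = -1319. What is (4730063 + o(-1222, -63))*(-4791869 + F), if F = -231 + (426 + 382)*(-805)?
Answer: -25736378369760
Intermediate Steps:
F = -650671 (F = -231 + 808*(-805) = -231 - 650440 = -650671)
(4730063 + o(-1222, -63))*(-4791869 + F) = (4730063 - 1319)*(-4791869 - 650671) = 4728744*(-5442540) = -25736378369760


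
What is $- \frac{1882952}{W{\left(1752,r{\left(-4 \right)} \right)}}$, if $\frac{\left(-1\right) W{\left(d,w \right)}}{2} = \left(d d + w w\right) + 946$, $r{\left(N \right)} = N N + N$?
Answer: $\frac{470738}{1535297} \approx 0.30661$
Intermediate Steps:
$r{\left(N \right)} = N + N^{2}$ ($r{\left(N \right)} = N^{2} + N = N + N^{2}$)
$W{\left(d,w \right)} = -1892 - 2 d^{2} - 2 w^{2}$ ($W{\left(d,w \right)} = - 2 \left(\left(d d + w w\right) + 946\right) = - 2 \left(\left(d^{2} + w^{2}\right) + 946\right) = - 2 \left(946 + d^{2} + w^{2}\right) = -1892 - 2 d^{2} - 2 w^{2}$)
$- \frac{1882952}{W{\left(1752,r{\left(-4 \right)} \right)}} = - \frac{1882952}{-1892 - 2 \cdot 1752^{2} - 2 \left(- 4 \left(1 - 4\right)\right)^{2}} = - \frac{1882952}{-1892 - 6139008 - 2 \left(\left(-4\right) \left(-3\right)\right)^{2}} = - \frac{1882952}{-1892 - 6139008 - 2 \cdot 12^{2}} = - \frac{1882952}{-1892 - 6139008 - 288} = - \frac{1882952}{-6141188} = \left(-1882952\right) \left(- \frac{1}{6141188}\right) = \frac{470738}{1535297}$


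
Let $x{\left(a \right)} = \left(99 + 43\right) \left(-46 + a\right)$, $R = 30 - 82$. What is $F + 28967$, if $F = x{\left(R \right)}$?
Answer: $15051$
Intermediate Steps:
$R = -52$
$x{\left(a \right)} = -6532 + 142 a$ ($x{\left(a \right)} = 142 \left(-46 + a\right) = -6532 + 142 a$)
$F = -13916$ ($F = -6532 + 142 \left(-52\right) = -6532 - 7384 = -13916$)
$F + 28967 = -13916 + 28967 = 15051$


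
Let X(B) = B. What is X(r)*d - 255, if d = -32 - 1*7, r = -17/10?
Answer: -1887/10 ≈ -188.70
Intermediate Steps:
r = -17/10 (r = -17*⅒ = -17/10 ≈ -1.7000)
d = -39 (d = -32 - 7 = -39)
X(r)*d - 255 = -17/10*(-39) - 255 = 663/10 - 255 = -1887/10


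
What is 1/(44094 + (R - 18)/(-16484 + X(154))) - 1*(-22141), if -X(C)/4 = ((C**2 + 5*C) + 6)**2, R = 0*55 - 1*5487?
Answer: 468509285022442981/21160258549413 ≈ 22141.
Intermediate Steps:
R = -5487 (R = 0 - 5487 = -5487)
X(C) = -4*(6 + C**2 + 5*C)**2 (X(C) = -4*((C**2 + 5*C) + 6)**2 = -4*(6 + C**2 + 5*C)**2)
1/(44094 + (R - 18)/(-16484 + X(154))) - 1*(-22141) = 1/(44094 + (-5487 - 18)/(-16484 - 4*(6 + 154**2 + 5*154)**2)) - 1*(-22141) = 1/(44094 - 5505/(-16484 - 4*(6 + 23716 + 770)**2)) + 22141 = 1/(44094 - 5505/(-16484 - 4*24492**2)) + 22141 = 1/(44094 - 5505/(-16484 - 4*599858064)) + 22141 = 1/(44094 - 5505/(-16484 - 2399432256)) + 22141 = 1/(44094 - 5505/(-2399448740)) + 22141 = 1/(44094 - 5505*(-1/2399448740)) + 22141 = 1/(44094 + 1101/479889748) + 22141 = 1/(21160258549413/479889748) + 22141 = 479889748/21160258549413 + 22141 = 468509285022442981/21160258549413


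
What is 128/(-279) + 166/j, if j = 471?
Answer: -4658/43803 ≈ -0.10634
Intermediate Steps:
128/(-279) + 166/j = 128/(-279) + 166/471 = 128*(-1/279) + 166*(1/471) = -128/279 + 166/471 = -4658/43803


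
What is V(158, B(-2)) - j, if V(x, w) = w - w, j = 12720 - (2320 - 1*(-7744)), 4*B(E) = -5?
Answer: -2656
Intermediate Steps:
B(E) = -5/4 (B(E) = (¼)*(-5) = -5/4)
j = 2656 (j = 12720 - (2320 + 7744) = 12720 - 1*10064 = 12720 - 10064 = 2656)
V(x, w) = 0
V(158, B(-2)) - j = 0 - 1*2656 = 0 - 2656 = -2656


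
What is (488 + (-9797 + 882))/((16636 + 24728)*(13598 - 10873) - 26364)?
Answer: -2809/37563512 ≈ -7.4780e-5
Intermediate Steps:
(488 + (-9797 + 882))/((16636 + 24728)*(13598 - 10873) - 26364) = (488 - 8915)/(41364*2725 - 26364) = -8427/(112716900 - 26364) = -8427/112690536 = -8427*1/112690536 = -2809/37563512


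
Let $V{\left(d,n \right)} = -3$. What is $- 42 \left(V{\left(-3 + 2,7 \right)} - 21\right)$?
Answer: $1008$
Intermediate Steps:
$- 42 \left(V{\left(-3 + 2,7 \right)} - 21\right) = - 42 \left(-3 - 21\right) = \left(-42\right) \left(-24\right) = 1008$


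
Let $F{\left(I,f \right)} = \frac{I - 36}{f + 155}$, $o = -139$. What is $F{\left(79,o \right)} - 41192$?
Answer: $- \frac{659029}{16} \approx -41189.0$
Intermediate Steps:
$F{\left(I,f \right)} = \frac{-36 + I}{155 + f}$
$F{\left(79,o \right)} - 41192 = \frac{-36 + 79}{155 - 139} - 41192 = \frac{1}{16} \cdot 43 - 41192 = \frac{43}{16} - 41192 = - \frac{659029}{16}$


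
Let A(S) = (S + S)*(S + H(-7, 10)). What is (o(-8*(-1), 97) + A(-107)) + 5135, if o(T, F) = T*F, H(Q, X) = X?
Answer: 26669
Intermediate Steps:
A(S) = 2*S*(10 + S) (A(S) = (S + S)*(S + 10) = (2*S)*(10 + S) = 2*S*(10 + S))
o(T, F) = F*T
(o(-8*(-1), 97) + A(-107)) + 5135 = (97*(-8*(-1)) + 2*(-107)*(10 - 107)) + 5135 = (97*8 + 2*(-107)*(-97)) + 5135 = (776 + 20758) + 5135 = 21534 + 5135 = 26669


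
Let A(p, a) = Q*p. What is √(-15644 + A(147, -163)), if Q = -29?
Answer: I*√19907 ≈ 141.09*I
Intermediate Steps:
A(p, a) = -29*p
√(-15644 + A(147, -163)) = √(-15644 - 29*147) = √(-15644 - 4263) = √(-19907) = I*√19907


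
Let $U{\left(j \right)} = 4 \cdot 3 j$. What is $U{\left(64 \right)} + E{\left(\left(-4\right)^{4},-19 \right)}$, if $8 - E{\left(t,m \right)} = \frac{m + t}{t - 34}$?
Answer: $\frac{57345}{74} \approx 774.93$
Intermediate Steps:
$U{\left(j \right)} = 12 j$
$E{\left(t,m \right)} = 8 - \frac{m + t}{-34 + t}$ ($E{\left(t,m \right)} = 8 - \frac{m + t}{t - 34} = 8 - \frac{m + t}{-34 + t}$)
$U{\left(64 \right)} + E{\left(\left(-4\right)^{4},-19 \right)} = 12 \cdot 64 + \frac{-272 - -19 + 7 \left(-4\right)^{4}}{-34 + \left(-4\right)^{4}} = 768 + \frac{-272 + 19 + 7 \cdot 256}{-34 + 256} = 768 + \frac{-272 + 19 + 1792}{222} = 768 + \frac{1}{222} \cdot 1539 = 768 + \frac{513}{74} = \frac{57345}{74}$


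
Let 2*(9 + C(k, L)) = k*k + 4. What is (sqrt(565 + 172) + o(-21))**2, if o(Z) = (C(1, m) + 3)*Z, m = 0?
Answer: 24557/4 + 147*sqrt(737) ≈ 10130.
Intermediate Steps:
C(k, L) = -7 + k**2/2 (C(k, L) = -9 + (k*k + 4)/2 = -9 + (k**2 + 4)/2 = -9 + (4 + k**2)/2 = -9 + (2 + k**2/2) = -7 + k**2/2)
o(Z) = -7*Z/2 (o(Z) = ((-7 + (1/2)*1**2) + 3)*Z = ((-7 + (1/2)*1) + 3)*Z = ((-7 + 1/2) + 3)*Z = (-13/2 + 3)*Z = -7*Z/2)
(sqrt(565 + 172) + o(-21))**2 = (sqrt(565 + 172) - 7/2*(-21))**2 = (sqrt(737) + 147/2)**2 = (147/2 + sqrt(737))**2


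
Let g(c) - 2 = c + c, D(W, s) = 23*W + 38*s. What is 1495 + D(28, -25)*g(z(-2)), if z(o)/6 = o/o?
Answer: -2789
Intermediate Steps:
z(o) = 6 (z(o) = 6*(o/o) = 6*1 = 6)
g(c) = 2 + 2*c (g(c) = 2 + (c + c) = 2 + 2*c)
1495 + D(28, -25)*g(z(-2)) = 1495 + (23*28 + 38*(-25))*(2 + 2*6) = 1495 + (644 - 950)*(2 + 12) = 1495 - 306*14 = 1495 - 4284 = -2789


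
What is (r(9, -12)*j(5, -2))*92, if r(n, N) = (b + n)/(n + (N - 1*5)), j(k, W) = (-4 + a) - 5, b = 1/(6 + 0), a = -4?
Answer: 16445/12 ≈ 1370.4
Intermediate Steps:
b = ⅙ (b = 1/6 = ⅙ ≈ 0.16667)
j(k, W) = -13 (j(k, W) = (-4 - 4) - 5 = -8 - 5 = -13)
r(n, N) = (⅙ + n)/(-5 + N + n) (r(n, N) = (⅙ + n)/(n + (N - 1*5)) = (⅙ + n)/(n + (N - 5)) = (⅙ + n)/(n + (-5 + N)) = (⅙ + n)/(-5 + N + n))
(r(9, -12)*j(5, -2))*92 = (((⅙ + 9)/(-5 - 12 + 9))*(-13))*92 = (((55/6)/(-8))*(-13))*92 = (-⅛*55/6*(-13))*92 = -55/48*(-13)*92 = (715/48)*92 = 16445/12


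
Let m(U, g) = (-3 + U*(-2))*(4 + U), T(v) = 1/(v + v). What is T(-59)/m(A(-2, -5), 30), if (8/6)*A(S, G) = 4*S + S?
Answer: 1/4956 ≈ 0.00020178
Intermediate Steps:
A(S, G) = 15*S/4 (A(S, G) = 3*(4*S + S)/4 = 3*(5*S)/4 = 15*S/4)
T(v) = 1/(2*v)
m(U, g) = (-3 - 2*U)*(4 + U)
T(-59)/m(A(-2, -5), 30) = ((½)/(-59))/(-12 - 165*(-2)/4 - 2*((15/4)*(-2))²) = ((½)*(-1/59))/(-12 - 11*(-15/2) - 2*(-15/2)²) = -1/(118*(-12 + 165/2 - 2*225/4)) = -1/(118*(-12 + 165/2 - 225/2)) = -1/118/(-42) = -1/118*(-1/42) = 1/4956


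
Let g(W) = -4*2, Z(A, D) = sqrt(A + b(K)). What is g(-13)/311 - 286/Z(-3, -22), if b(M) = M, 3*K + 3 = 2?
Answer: -8/311 + 143*I*sqrt(30)/5 ≈ -0.025723 + 156.65*I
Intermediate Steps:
K = -1/3 (K = -1 + (1/3)*2 = -1 + 2/3 = -1/3 ≈ -0.33333)
Z(A, D) = sqrt(-1/3 + A) (Z(A, D) = sqrt(A - 1/3) = sqrt(-1/3 + A))
g(W) = -8
g(-13)/311 - 286/Z(-3, -22) = -8/311 - 286*3/sqrt(-3 + 9*(-3)) = -8*1/311 - 286*3/sqrt(-3 - 27) = -8/311 - 286*(-I*sqrt(30)/10) = -8/311 - (-143)*I*sqrt(30)/5 = -8/311 + 143*I*sqrt(30)/5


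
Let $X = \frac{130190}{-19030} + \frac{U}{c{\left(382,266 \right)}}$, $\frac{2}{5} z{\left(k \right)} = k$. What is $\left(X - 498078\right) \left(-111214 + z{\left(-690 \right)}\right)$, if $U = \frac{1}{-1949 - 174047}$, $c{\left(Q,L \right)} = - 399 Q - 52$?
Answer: $\frac{2872587382898004204211123}{51065311558360} \approx 5.6253 \cdot 10^{10}$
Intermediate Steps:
$c{\left(Q,L \right)} = -52 - 399 Q$
$z{\left(k \right)} = \frac{5 k}{2}$
$U = - \frac{1}{175996}$ ($U = \frac{1}{-175996} = - \frac{1}{175996} \approx -5.6819 \cdot 10^{-6}$)
$X = - \frac{349353279650377}{51065311558360}$ ($X = \frac{130190}{-19030} - \frac{1}{175996 \left(-52 - 152418\right)} = 130190 \left(- \frac{1}{19030}\right) - \frac{1}{175996 \left(-52 - 152418\right)} = - \frac{13019}{1903} - \frac{1}{175996 \left(-152470\right)} = - \frac{13019}{1903} - - \frac{1}{26834110120} = - \frac{13019}{1903} + \frac{1}{26834110120} = - \frac{349353279650377}{51065311558360} \approx -6.8413$)
$\left(X - 498078\right) \left(-111214 + z{\left(-690 \right)}\right) = \left(- \frac{349353279650377}{51065311558360} - 498078\right) \left(-111214 + \frac{5}{2} \left(-690\right)\right) = - \frac{25434857603644482457 \left(-111214 - 1725\right)}{51065311558360} = \left(- \frac{25434857603644482457}{51065311558360}\right) \left(-112939\right) = \frac{2872587382898004204211123}{51065311558360}$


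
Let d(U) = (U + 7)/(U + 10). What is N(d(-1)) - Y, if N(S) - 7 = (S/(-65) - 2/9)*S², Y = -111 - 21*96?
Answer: 11234966/5265 ≈ 2133.9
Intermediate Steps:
Y = -2127 (Y = -111 - 2016 = -2127)
d(U) = (7 + U)/(10 + U)
N(S) = 7 + S²*(-2/9 - S/65) (N(S) = 7 + (S/(-65) - 2/9)*S² = 7 + (S*(-1/65) - 2*⅑)*S² = 7 + (-S/65 - 2/9)*S² = 7 + (-2/9 - S/65)*S² = 7 + S²*(-2/9 - S/65))
N(d(-1)) - Y = (7 - 2*(7 - 1)²/(10 - 1)²/9 - (7 - 1)³/(10 - 1)³/65) - 1*(-2127) = (7 - 2*(6/9)²/9 - (6/9)³/65) + 2127 = (7 - 2*((⅑)*6)²/9 - ((⅑)*6)³/65) + 2127 = (7 - 2*(⅔)²/9 - (⅔)³/65) + 2127 = (7 - 2/9*4/9 - 1/65*8/27) + 2127 = (7 - 8/81 - 8/1755) + 2127 = 36311/5265 + 2127 = 11234966/5265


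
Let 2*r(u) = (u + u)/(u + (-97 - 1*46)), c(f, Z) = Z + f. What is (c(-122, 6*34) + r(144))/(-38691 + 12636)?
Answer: -226/26055 ≈ -0.0086740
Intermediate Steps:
r(u) = u/(-143 + u) (r(u) = ((u + u)/(u + (-97 - 1*46)))/2 = ((2*u)/(u + (-97 - 46)))/2 = ((2*u)/(u - 143))/2 = ((2*u)/(-143 + u))/2 = (2*u/(-143 + u))/2 = u/(-143 + u))
(c(-122, 6*34) + r(144))/(-38691 + 12636) = ((6*34 - 122) + 144/(-143 + 144))/(-38691 + 12636) = ((204 - 122) + 144/1)/(-26055) = (82 + 144*1)*(-1/26055) = (82 + 144)*(-1/26055) = 226*(-1/26055) = -226/26055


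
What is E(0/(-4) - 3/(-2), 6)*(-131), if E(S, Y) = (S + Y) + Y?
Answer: -3537/2 ≈ -1768.5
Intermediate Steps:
E(S, Y) = S + 2*Y
E(0/(-4) - 3/(-2), 6)*(-131) = ((0/(-4) - 3/(-2)) + 2*6)*(-131) = ((0*(-¼) - 3*(-½)) + 12)*(-131) = ((0 + 3/2) + 12)*(-131) = (3/2 + 12)*(-131) = (27/2)*(-131) = -3537/2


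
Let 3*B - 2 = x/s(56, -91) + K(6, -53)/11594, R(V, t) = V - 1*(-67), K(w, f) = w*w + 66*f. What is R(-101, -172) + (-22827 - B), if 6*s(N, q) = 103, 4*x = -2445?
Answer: -81860094889/3582546 ≈ -22850.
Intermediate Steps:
K(w, f) = w**2 + 66*f
x = -2445/4 (x = (1/4)*(-2445) = -2445/4 ≈ -611.25)
s(N, q) = 103/6 (s(N, q) = (1/6)*103 = 103/6)
R(V, t) = 67 + V (R(V, t) = V + 67 = 67 + V)
B = -40489217/3582546 (B = 2/3 + (-2445/(4*103/6) + (6**2 + 66*(-53))/11594)/3 = 2/3 + (-2445/4*6/103 + (36 - 3498)*(1/11594))/3 = 2/3 + (-7335/206 - 3462*1/11594)/3 = 2/3 + (-7335/206 - 1731/5797)/3 = 2/3 + (1/3)*(-42877581/1194182) = 2/3 - 14292527/1194182 = -40489217/3582546 ≈ -11.302)
R(-101, -172) + (-22827 - B) = (67 - 101) + (-22827 - 1*(-40489217/3582546)) = -34 + (-22827 + 40489217/3582546) = -34 - 81738288325/3582546 = -81860094889/3582546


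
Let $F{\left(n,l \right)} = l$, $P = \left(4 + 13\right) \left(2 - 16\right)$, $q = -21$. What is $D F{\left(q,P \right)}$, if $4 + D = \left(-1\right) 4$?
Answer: $1904$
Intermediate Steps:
$P = -238$ ($P = 17 \left(-14\right) = -238$)
$D = -8$ ($D = -4 - 4 = -8$)
$D F{\left(q,P \right)} = \left(-8\right) \left(-238\right) = 1904$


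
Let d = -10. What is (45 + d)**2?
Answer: 1225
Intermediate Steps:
(45 + d)**2 = (45 - 10)**2 = 35**2 = 1225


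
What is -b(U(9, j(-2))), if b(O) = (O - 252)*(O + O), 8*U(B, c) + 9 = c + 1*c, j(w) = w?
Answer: -26377/32 ≈ -824.28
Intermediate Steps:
U(B, c) = -9/8 + c/4 (U(B, c) = -9/8 + (c + 1*c)/8 = -9/8 + (c + c)/8 = -9/8 + (2*c)/8 = -9/8 + c/4)
b(O) = 2*O*(-252 + O) (b(O) = (-252 + O)*(2*O) = 2*O*(-252 + O))
-b(U(9, j(-2))) = -2*(-9/8 + (1/4)*(-2))*(-252 + (-9/8 + (1/4)*(-2))) = -2*(-9/8 - 1/2)*(-252 + (-9/8 - 1/2)) = -2*(-13)*(-252 - 13/8)/8 = -2*(-13)*(-2029)/(8*8) = -1*26377/32 = -26377/32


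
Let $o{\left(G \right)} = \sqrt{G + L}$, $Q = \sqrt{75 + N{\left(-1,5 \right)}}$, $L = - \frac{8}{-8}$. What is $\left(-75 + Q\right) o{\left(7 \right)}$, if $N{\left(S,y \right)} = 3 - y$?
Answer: $2 \sqrt{2} \left(-75 + \sqrt{73}\right) \approx -187.97$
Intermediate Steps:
$L = 1$ ($L = \left(-8\right) \left(- \frac{1}{8}\right) = 1$)
$Q = \sqrt{73}$ ($Q = \sqrt{75 + \left(3 - 5\right)} = \sqrt{75 - 2} = \sqrt{73} \approx 8.544$)
$o{\left(G \right)} = \sqrt{1 + G}$ ($o{\left(G \right)} = \sqrt{G + 1} = \sqrt{1 + G}$)
$\left(-75 + Q\right) o{\left(7 \right)} = \left(-75 + \sqrt{73}\right) \sqrt{1 + 7} = \left(-75 + \sqrt{73}\right) \sqrt{8} = \left(-75 + \sqrt{73}\right) 2 \sqrt{2} = 2 \sqrt{2} \left(-75 + \sqrt{73}\right)$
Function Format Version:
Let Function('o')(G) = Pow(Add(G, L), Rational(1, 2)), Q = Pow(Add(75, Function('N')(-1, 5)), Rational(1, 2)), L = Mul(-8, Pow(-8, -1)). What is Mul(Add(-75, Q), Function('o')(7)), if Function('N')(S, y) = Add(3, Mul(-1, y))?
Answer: Mul(2, Pow(2, Rational(1, 2)), Add(-75, Pow(73, Rational(1, 2)))) ≈ -187.97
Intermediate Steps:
L = 1 (L = Mul(-8, Rational(-1, 8)) = 1)
Q = Pow(73, Rational(1, 2)) (Q = Pow(Add(75, Add(3, Mul(-1, 5))), Rational(1, 2)) = Pow(Add(75, Add(3, -5)), Rational(1, 2)) = Pow(Add(75, -2), Rational(1, 2)) = Pow(73, Rational(1, 2)) ≈ 8.5440)
Function('o')(G) = Pow(Add(1, G), Rational(1, 2)) (Function('o')(G) = Pow(Add(G, 1), Rational(1, 2)) = Pow(Add(1, G), Rational(1, 2)))
Mul(Add(-75, Q), Function('o')(7)) = Mul(Add(-75, Pow(73, Rational(1, 2))), Pow(Add(1, 7), Rational(1, 2))) = Mul(Add(-75, Pow(73, Rational(1, 2))), Pow(8, Rational(1, 2))) = Mul(Add(-75, Pow(73, Rational(1, 2))), Mul(2, Pow(2, Rational(1, 2)))) = Mul(2, Pow(2, Rational(1, 2)), Add(-75, Pow(73, Rational(1, 2))))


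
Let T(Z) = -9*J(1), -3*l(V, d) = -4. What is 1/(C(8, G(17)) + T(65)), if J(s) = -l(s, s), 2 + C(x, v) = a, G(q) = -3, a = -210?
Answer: -1/200 ≈ -0.0050000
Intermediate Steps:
l(V, d) = 4/3 (l(V, d) = -⅓*(-4) = 4/3)
C(x, v) = -212 (C(x, v) = -2 - 210 = -212)
J(s) = -4/3 (J(s) = -1*4/3 = -4/3)
T(Z) = 12 (T(Z) = -9*(-4/3) = 12)
1/(C(8, G(17)) + T(65)) = 1/(-212 + 12) = 1/(-200) = -1/200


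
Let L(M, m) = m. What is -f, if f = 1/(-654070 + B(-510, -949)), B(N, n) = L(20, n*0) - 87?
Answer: 1/654157 ≈ 1.5287e-6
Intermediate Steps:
B(N, n) = -87 (B(N, n) = n*0 - 87 = 0 - 87 = -87)
f = -1/654157 (f = 1/(-654070 - 87) = 1/(-654157) = -1/654157 ≈ -1.5287e-6)
-f = -1*(-1/654157) = 1/654157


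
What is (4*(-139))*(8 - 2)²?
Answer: -20016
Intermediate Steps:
(4*(-139))*(8 - 2)² = -556*6² = -556*36 = -20016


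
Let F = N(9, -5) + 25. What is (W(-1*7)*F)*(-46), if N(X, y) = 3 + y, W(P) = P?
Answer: 7406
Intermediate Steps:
F = 23 (F = (3 - 5) + 25 = -2 + 25 = 23)
(W(-1*7)*F)*(-46) = (-1*7*23)*(-46) = -7*23*(-46) = -161*(-46) = 7406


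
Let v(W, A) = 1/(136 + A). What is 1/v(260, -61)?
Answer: 75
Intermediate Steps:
1/v(260, -61) = 1/(1/(136 - 61)) = 1/(1/75) = 75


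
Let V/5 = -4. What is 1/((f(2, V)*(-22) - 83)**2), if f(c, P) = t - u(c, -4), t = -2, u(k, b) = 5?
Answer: 1/5041 ≈ 0.00019837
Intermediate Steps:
V = -20 (V = 5*(-4) = -20)
f(c, P) = -7 (f(c, P) = -2 - 1*5 = -2 - 5 = -7)
1/((f(2, V)*(-22) - 83)**2) = 1/((-7*(-22) - 83)**2) = 1/((154 - 83)**2) = 1/(71**2) = 1/5041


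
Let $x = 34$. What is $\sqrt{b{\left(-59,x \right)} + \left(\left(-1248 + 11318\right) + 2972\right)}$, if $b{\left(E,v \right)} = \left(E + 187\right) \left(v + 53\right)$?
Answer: $\sqrt{24178} \approx 155.49$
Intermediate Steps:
$b{\left(E,v \right)} = \left(53 + v\right) \left(187 + E\right)$ ($b{\left(E,v \right)} = \left(187 + E\right) \left(53 + v\right) = \left(53 + v\right) \left(187 + E\right)$)
$\sqrt{b{\left(-59,x \right)} + \left(\left(-1248 + 11318\right) + 2972\right)} = \sqrt{\left(9911 + 53 \left(-59\right) + 187 \cdot 34 - 2006\right) + \left(\left(-1248 + 11318\right) + 2972\right)} = \sqrt{\left(9911 - 3127 + 6358 - 2006\right) + \left(10070 + 2972\right)} = \sqrt{11136 + 13042} = \sqrt{24178}$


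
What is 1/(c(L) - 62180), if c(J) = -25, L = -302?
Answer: -1/62205 ≈ -1.6076e-5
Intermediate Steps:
1/(c(L) - 62180) = 1/(-25 - 62180) = 1/(-62205) = -1/62205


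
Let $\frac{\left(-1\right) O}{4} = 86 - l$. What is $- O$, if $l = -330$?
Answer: $1664$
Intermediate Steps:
$O = -1664$ ($O = - 4 \left(86 - -330\right) = - 4 \left(86 + 330\right) = \left(-4\right) 416 = -1664$)
$- O = \left(-1\right) \left(-1664\right) = 1664$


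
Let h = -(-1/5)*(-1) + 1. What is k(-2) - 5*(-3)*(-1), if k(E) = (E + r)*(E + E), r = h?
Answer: -51/5 ≈ -10.200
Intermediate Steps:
h = ⅘ (h = -(-1*⅕)*(-1) + 1 = -(-1)*(-1)/5 + 1 = -1*⅕ + 1 = -⅕ + 1 = ⅘ ≈ 0.80000)
r = ⅘ ≈ 0.80000
k(E) = 2*E*(⅘ + E) (k(E) = (E + ⅘)*(E + E) = (⅘ + E)*(2*E) = 2*E*(⅘ + E))
k(-2) - 5*(-3)*(-1) = (⅖)*(-2)*(4 + 5*(-2)) - 5*(-3)*(-1) = (⅖)*(-2)*(4 - 10) + 15*(-1) = (⅖)*(-2)*(-6) - 15 = 24/5 - 15 = -51/5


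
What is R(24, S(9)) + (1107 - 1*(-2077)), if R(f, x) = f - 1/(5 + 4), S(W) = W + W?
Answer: 28871/9 ≈ 3207.9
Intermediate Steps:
S(W) = 2*W
R(f, x) = -1/9 + f (R(f, x) = f - 1/9 = -1/9 + f)
R(24, S(9)) + (1107 - 1*(-2077)) = (-1/9 + 24) + (1107 - 1*(-2077)) = 215/9 + (1107 + 2077) = 215/9 + 3184 = 28871/9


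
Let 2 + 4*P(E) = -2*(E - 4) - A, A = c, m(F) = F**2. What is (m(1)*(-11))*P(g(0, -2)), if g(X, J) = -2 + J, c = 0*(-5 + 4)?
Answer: -77/2 ≈ -38.500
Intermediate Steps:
c = 0 (c = 0*(-1) = 0)
A = 0
P(E) = 3/2 - E/2 (P(E) = -1/2 + (-2*(E - 4) - 1*0)/4 = -1/2 + (-2*(-4 + E) + 0)/4 = -1/2 + ((8 - 2*E) + 0)/4 = -1/2 + (8 - 2*E)/4 = -1/2 + (2 - E/2) = 3/2 - E/2)
(m(1)*(-11))*P(g(0, -2)) = (1**2*(-11))*(3/2 - (-2 - 2)/2) = (1*(-11))*(3/2 - 1/2*(-4)) = -11*(3/2 + 2) = -11*7/2 = -77/2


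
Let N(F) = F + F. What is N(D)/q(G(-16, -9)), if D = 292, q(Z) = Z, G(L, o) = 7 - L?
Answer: 584/23 ≈ 25.391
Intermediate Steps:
N(F) = 2*F
N(D)/q(G(-16, -9)) = (2*292)/(7 - 1*(-16)) = 584/(7 + 16) = 584/23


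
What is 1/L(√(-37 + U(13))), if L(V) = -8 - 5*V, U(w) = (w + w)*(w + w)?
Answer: 8/15911 - 15*√71/15911 ≈ -0.0074409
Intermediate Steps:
U(w) = 4*w² (U(w) = (2*w)*(2*w) = 4*w²)
1/L(√(-37 + U(13))) = 1/(-8 - 5*√(-37 + 4*13²)) = 1/(-8 - 5*√(-37 + 4*169)) = 1/(-8 - 5*√(-37 + 676)) = 1/(-8 - 15*√71)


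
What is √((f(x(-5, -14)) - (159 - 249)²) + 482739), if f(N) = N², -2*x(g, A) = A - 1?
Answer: √1898781/2 ≈ 688.98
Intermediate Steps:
x(g, A) = ½ - A/2 (x(g, A) = -(A - 1)/2 = -(-1 + A)/2 = ½ - A/2)
√((f(x(-5, -14)) - (159 - 249)²) + 482739) = √(((½ - ½*(-14))² - (159 - 249)²) + 482739) = √(((½ + 7)² - 1*(-90)²) + 482739) = √(((15/2)² - 1*8100) + 482739) = √((225/4 - 8100) + 482739) = √(-32175/4 + 482739) = √(1898781/4) = √1898781/2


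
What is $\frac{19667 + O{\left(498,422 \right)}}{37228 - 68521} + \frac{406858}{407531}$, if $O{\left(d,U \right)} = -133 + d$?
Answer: $\frac{240428758}{671203557} \approx 0.35821$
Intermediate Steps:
$\frac{19667 + O{\left(498,422 \right)}}{37228 - 68521} + \frac{406858}{407531} = \frac{19667 + \left(-133 + 498\right)}{37228 - 68521} + \frac{406858}{407531} = \frac{19667 + 365}{-31293} + 406858 \cdot \frac{1}{407531} = 20032 \left(- \frac{1}{31293}\right) + \frac{406858}{407531} = - \frac{20032}{31293} + \frac{406858}{407531} = \frac{240428758}{671203557}$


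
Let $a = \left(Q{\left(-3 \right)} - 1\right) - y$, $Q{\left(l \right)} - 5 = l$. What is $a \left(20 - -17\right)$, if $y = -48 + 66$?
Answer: $-629$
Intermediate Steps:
$Q{\left(l \right)} = 5 + l$
$y = 18$
$a = -17$ ($a = \left(\left(5 - 3\right) - 1\right) - 18 = \left(2 - 1\right) - 18 = 1 - 18 = -17$)
$a \left(20 - -17\right) = - 17 \left(20 - -17\right) = - 17 \left(20 + 17\right) = \left(-17\right) 37 = -629$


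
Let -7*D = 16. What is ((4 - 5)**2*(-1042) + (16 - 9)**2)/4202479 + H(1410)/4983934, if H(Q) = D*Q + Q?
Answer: -43986391872/73307072903351 ≈ -0.00060003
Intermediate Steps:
D = -16/7 (D = -1/7*16 = -16/7 ≈ -2.2857)
H(Q) = -9*Q/7 (H(Q) = -16*Q/7 + Q = -9*Q/7)
((4 - 5)**2*(-1042) + (16 - 9)**2)/4202479 + H(1410)/4983934 = ((4 - 5)**2*(-1042) + (16 - 9)**2)/4202479 - 9/7*1410/4983934 = ((-1)**2*(-1042) + 7**2)*(1/4202479) - 12690/7*1/4983934 = (1*(-1042) + 49)*(1/4202479) - 6345/17443769 = (-1042 + 49)*(1/4202479) - 6345/17443769 = -993*1/4202479 - 6345/17443769 = -993/4202479 - 6345/17443769 = -43986391872/73307072903351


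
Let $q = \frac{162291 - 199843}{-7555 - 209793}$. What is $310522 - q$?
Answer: $\frac{16872824526}{54337} \approx 3.1052 \cdot 10^{5}$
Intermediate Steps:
$q = \frac{9388}{54337}$ ($q = - \frac{37552}{-217348} = \left(-37552\right) \left(- \frac{1}{217348}\right) = \frac{9388}{54337} \approx 0.17277$)
$310522 - q = 310522 - \frac{9388}{54337} = \frac{16872824526}{54337}$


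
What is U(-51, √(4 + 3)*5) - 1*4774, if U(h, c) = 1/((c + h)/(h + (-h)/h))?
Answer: -5789536/1213 + 130*√7/1213 ≈ -4772.6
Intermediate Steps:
U(h, c) = (-1 + h)/(c + h) (U(h, c) = 1/((c + h)/(h - 1)) = 1/((c + h)/(-1 + h)) = (-1 + h)/(c + h))
U(-51, √(4 + 3)*5) - 1*4774 = (-1 - 51)/(√(4 + 3)*5 - 51) - 1*4774 = -52/(√7*5 - 51) - 4774 = -52/(5*√7 - 51) - 4774 = -52/(-51 + 5*√7) - 4774 = -4774 - 52/(-51 + 5*√7)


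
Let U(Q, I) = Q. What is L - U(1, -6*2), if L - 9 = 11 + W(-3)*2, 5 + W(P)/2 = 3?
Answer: 11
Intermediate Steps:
W(P) = -4 (W(P) = -10 + 2*3 = -10 + 6 = -4)
L = 12 (L = 9 + (11 - 4*2) = 9 + (11 - 8) = 9 + 3 = 12)
L - U(1, -6*2) = 12 - 1*1 = 12 - 1 = 11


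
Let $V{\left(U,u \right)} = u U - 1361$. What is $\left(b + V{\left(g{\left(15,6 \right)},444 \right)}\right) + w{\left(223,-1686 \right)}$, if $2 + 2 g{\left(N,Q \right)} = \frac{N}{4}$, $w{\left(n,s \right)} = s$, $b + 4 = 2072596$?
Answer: $\frac{4139867}{2} \approx 2.0699 \cdot 10^{6}$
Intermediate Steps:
$b = 2072592$ ($b = -4 + 2072596 = 2072592$)
$g{\left(N,Q \right)} = -1 + \frac{N}{8}$ ($g{\left(N,Q \right)} = -1 + \frac{N \frac{1}{4}}{2} = -1 + \frac{\frac{1}{4} N}{2} = -1 + \frac{N}{8}$)
$V{\left(U,u \right)} = -1361 + U u$ ($V{\left(U,u \right)} = U u - 1361 = -1361 + U u$)
$\left(b + V{\left(g{\left(15,6 \right)},444 \right)}\right) + w{\left(223,-1686 \right)} = \left(2072592 - \left(1361 - \left(-1 + \frac{1}{8} \cdot 15\right) 444\right)\right) - 1686 = \left(2072592 - \left(1361 - \left(-1 + \frac{15}{8}\right) 444\right)\right) - 1686 = \left(2072592 + \left(-1361 + \frac{7}{8} \cdot 444\right)\right) - 1686 = \left(2072592 + \left(-1361 + \frac{777}{2}\right)\right) - 1686 = \left(2072592 - \frac{1945}{2}\right) - 1686 = \frac{4143239}{2} - 1686 = \frac{4139867}{2}$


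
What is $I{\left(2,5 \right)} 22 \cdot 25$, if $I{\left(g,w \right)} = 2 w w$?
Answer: $27500$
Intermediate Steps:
$I{\left(g,w \right)} = 2 w^{2}$
$I{\left(2,5 \right)} 22 \cdot 25 = 2 \cdot 5^{2} \cdot 22 \cdot 25 = 2 \cdot 25 \cdot 22 \cdot 25 = 50 \cdot 22 \cdot 25 = 1100 \cdot 25 = 27500$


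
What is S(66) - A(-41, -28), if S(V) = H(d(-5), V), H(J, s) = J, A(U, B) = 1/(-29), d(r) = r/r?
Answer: 30/29 ≈ 1.0345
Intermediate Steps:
d(r) = 1
A(U, B) = -1/29
S(V) = 1
S(66) - A(-41, -28) = 1 - 1*(-1/29) = 1 + 1/29 = 30/29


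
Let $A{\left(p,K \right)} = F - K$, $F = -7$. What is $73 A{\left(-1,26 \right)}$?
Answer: $-2409$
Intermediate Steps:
$A{\left(p,K \right)} = -7 - K$
$73 A{\left(-1,26 \right)} = 73 \left(-7 - 26\right) = 73 \left(-33\right) = -2409$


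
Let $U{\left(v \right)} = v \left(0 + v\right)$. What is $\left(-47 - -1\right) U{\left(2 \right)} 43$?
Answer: $-7912$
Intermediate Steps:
$U{\left(v \right)} = v^{2}$ ($U{\left(v \right)} = v v = v^{2}$)
$\left(-47 - -1\right) U{\left(2 \right)} 43 = \left(-47 - -1\right) 2^{2} \cdot 43 = \left(-47 + 1\right) 4 \cdot 43 = \left(-46\right) 4 \cdot 43 = \left(-184\right) 43 = -7912$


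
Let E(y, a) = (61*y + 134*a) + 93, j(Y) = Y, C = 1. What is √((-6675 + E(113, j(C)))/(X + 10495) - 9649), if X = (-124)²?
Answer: 7*I*√131798929886/25871 ≈ 98.229*I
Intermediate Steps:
X = 15376
E(y, a) = 93 + 61*y + 134*a
√((-6675 + E(113, j(C)))/(X + 10495) - 9649) = √((-6675 + (93 + 61*113 + 134*1))/(15376 + 10495) - 9649) = √((-6675 + (93 + 6893 + 134))/25871 - 9649) = √((-6675 + 7120)*(1/25871) - 9649) = √(445*(1/25871) - 9649) = √(445/25871 - 9649) = √(-249628834/25871) = 7*I*√131798929886/25871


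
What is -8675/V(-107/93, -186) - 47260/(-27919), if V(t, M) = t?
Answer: 22529408045/2987333 ≈ 7541.6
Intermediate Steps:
-8675/V(-107/93, -186) - 47260/(-27919) = -8675/((-107/93)) - 47260/(-27919) = -8675/((-107*1/93)) - 47260*(-1/27919) = -8675/(-107/93) + 47260/27919 = -8675*(-93/107) + 47260/27919 = 806775/107 + 47260/27919 = 22529408045/2987333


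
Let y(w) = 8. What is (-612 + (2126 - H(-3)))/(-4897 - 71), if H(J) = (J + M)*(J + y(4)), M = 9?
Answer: -371/1242 ≈ -0.29871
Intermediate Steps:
H(J) = (8 + J)*(9 + J) (H(J) = (J + 9)*(J + 8) = (9 + J)*(8 + J) = (8 + J)*(9 + J))
(-612 + (2126 - H(-3)))/(-4897 - 71) = (-612 + (2126 - (72 + (-3)² + 17*(-3))))/(-4897 - 71) = (-612 + (2126 - (72 + 9 - 51)))/(-4968) = (-612 + (2126 - 1*30))*(-1/4968) = (-612 + (2126 - 30))*(-1/4968) = (-612 + 2096)*(-1/4968) = 1484*(-1/4968) = -371/1242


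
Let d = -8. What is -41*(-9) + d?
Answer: 361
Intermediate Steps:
-41*(-9) + d = -41*(-9) - 8 = 369 - 8 = 361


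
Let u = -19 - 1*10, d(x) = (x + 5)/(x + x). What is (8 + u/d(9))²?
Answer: 42025/49 ≈ 857.65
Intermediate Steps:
d(x) = (5 + x)/(2*x) (d(x) = (5 + x)/((2*x)) = (5 + x)*(1/(2*x)) = (5 + x)/(2*x))
u = -29 (u = -19 - 10 = -29)
(8 + u/d(9))² = (8 - 29*18/(5 + 9))² = (8 - 29/((½)*(⅑)*14))² = (8 - 29/7/9)² = (8 - 29*9/7)² = (8 - 261/7)² = (-205/7)² = 42025/49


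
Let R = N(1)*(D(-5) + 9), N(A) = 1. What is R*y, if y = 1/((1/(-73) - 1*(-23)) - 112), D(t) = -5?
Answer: -146/3249 ≈ -0.044937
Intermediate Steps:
R = 4 (R = 1*(-5 + 9) = 1*4 = 4)
y = -73/6498 (y = 1/((-1/73 + 23) - 112) = 1/(1678/73 - 112) = 1/(-6498/73) = -73/6498 ≈ -0.011234)
R*y = 4*(-73/6498) = -146/3249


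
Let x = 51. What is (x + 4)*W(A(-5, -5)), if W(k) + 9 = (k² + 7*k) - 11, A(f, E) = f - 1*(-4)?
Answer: -1430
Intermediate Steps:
A(f, E) = 4 + f (A(f, E) = f + 4 = 4 + f)
W(k) = -20 + k² + 7*k (W(k) = -9 + ((k² + 7*k) - 11) = -9 + (-11 + k² + 7*k) = -20 + k² + 7*k)
(x + 4)*W(A(-5, -5)) = (51 + 4)*(-20 + (4 - 5)² + 7*(4 - 5)) = 55*(-20 + (-1)² + 7*(-1)) = 55*(-20 + 1 - 7) = 55*(-26) = -1430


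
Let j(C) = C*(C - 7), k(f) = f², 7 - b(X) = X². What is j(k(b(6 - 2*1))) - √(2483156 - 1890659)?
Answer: 5994 - 3*√65833 ≈ 5224.3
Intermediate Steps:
b(X) = 7 - X²
j(C) = C*(-7 + C)
j(k(b(6 - 2*1))) - √(2483156 - 1890659) = (7 - (6 - 2*1)²)²*(-7 + (7 - (6 - 2*1)²)²) - √(2483156 - 1890659) = (7 - (6 - 2)²)²*(-7 + (7 - (6 - 2)²)²) - √592497 = (7 - 1*4²)²*(-7 + (7 - 1*4²)²) - 3*√65833 = (7 - 1*16)²*(-7 + (7 - 1*16)²) - 3*√65833 = (7 - 16)²*(-7 + (7 - 16)²) - 3*√65833 = (-9)²*(-7 + (-9)²) - 3*√65833 = 81*(-7 + 81) - 3*√65833 = 81*74 - 3*√65833 = 5994 - 3*√65833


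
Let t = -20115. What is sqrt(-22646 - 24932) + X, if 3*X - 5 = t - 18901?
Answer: -39011/3 + I*sqrt(47578) ≈ -13004.0 + 218.12*I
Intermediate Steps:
X = -39011/3 (X = 5/3 + (-20115 - 18901)/3 = 5/3 + (1/3)*(-39016) = 5/3 - 39016/3 = -39011/3 ≈ -13004.)
sqrt(-22646 - 24932) + X = sqrt(-22646 - 24932) - 39011/3 = sqrt(-47578) - 39011/3 = I*sqrt(47578) - 39011/3 = -39011/3 + I*sqrt(47578)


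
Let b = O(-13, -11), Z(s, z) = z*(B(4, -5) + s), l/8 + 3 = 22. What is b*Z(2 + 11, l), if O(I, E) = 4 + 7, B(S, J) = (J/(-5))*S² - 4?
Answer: 41800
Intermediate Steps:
l = 152 (l = -24 + 8*22 = -24 + 176 = 152)
B(S, J) = -4 - J*S²/5 (B(S, J) = (J*(-⅕))*S² - 4 = (-J/5)*S² - 4 = -J*S²/5 - 4 = -4 - J*S²/5)
Z(s, z) = z*(12 + s) (Z(s, z) = z*((-4 - ⅕*(-5)*4²) + s) = z*((-4 - ⅕*(-5)*16) + s) = z*((-4 + 16) + s) = z*(12 + s))
O(I, E) = 11
b = 11
b*Z(2 + 11, l) = 11*(152*(12 + (2 + 11))) = 11*(152*(12 + 13)) = 11*(152*25) = 11*3800 = 41800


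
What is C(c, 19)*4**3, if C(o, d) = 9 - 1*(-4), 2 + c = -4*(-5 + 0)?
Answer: 832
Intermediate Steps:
c = 18 (c = -2 - 4*(-5 + 0) = -2 - 4*(-5) = -2 + 20 = 18)
C(o, d) = 13 (C(o, d) = 9 + 4 = 13)
C(c, 19)*4**3 = 13*4**3 = 13*64 = 832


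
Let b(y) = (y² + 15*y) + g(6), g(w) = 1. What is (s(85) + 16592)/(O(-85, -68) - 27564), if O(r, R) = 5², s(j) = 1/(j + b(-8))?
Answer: -497761/826170 ≈ -0.60249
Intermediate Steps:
b(y) = 1 + y² + 15*y (b(y) = (y² + 15*y) + 1 = 1 + y² + 15*y)
s(j) = 1/(-55 + j) (s(j) = 1/(j + (1 + (-8)² + 15*(-8))) = 1/(j + (1 + 64 - 120)) = 1/(j - 55) = 1/(-55 + j))
O(r, R) = 25
(s(85) + 16592)/(O(-85, -68) - 27564) = (1/(-55 + 85) + 16592)/(25 - 27564) = (1/30 + 16592)/(-27539) = (1/30 + 16592)*(-1/27539) = (497761/30)*(-1/27539) = -497761/826170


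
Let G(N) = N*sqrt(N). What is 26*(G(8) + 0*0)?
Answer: 416*sqrt(2) ≈ 588.31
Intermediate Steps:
G(N) = N**(3/2)
26*(G(8) + 0*0) = 26*(8**(3/2) + 0*0) = 26*(16*sqrt(2) + 0) = 26*(16*sqrt(2)) = 416*sqrt(2)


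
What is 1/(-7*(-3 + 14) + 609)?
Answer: 1/532 ≈ 0.0018797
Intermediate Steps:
1/(-7*(-3 + 14) + 609) = 1/(-7*11 + 609) = 1/(-77 + 609) = 1/532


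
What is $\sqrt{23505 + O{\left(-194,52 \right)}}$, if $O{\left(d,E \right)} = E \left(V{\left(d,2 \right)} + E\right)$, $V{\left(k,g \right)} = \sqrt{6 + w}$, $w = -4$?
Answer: $\sqrt{26209 + 52 \sqrt{2}} \approx 162.12$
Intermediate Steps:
$V{\left(k,g \right)} = \sqrt{2}$ ($V{\left(k,g \right)} = \sqrt{6 - 4} = \sqrt{2}$)
$O{\left(d,E \right)} = E \left(E + \sqrt{2}\right)$ ($O{\left(d,E \right)} = E \left(\sqrt{2} + E\right) = E \left(E + \sqrt{2}\right)$)
$\sqrt{23505 + O{\left(-194,52 \right)}} = \sqrt{23505 + 52 \left(52 + \sqrt{2}\right)} = \sqrt{23505 + \left(2704 + 52 \sqrt{2}\right)} = \sqrt{26209 + 52 \sqrt{2}}$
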